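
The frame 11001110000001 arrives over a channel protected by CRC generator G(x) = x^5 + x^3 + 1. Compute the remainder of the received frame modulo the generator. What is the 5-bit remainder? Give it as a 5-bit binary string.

Modulo-2 division of 11001110000001 by 101001:
  pos 0: 110011 XOR 101001 = 011010
  pos 1: 110101 XOR 101001 = 011100
  pos 2: 111000 XOR 101001 = 010001
  pos 3: 100010 XOR 101001 = 001011
  pos 5: 101100 XOR 101001 = 000101
  pos 8: 101001 XOR 101001 = 000000
Remainder = 00000 (zero — the frame passes the CRC check).

00000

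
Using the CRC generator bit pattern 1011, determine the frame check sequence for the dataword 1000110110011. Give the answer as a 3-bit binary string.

Append 3 zeros: 1000110110011000. Divide by 1011 (XOR where the leading bit is 1):
  pos 0: 1000 XOR 1011 = 0011
  pos 2: 1111 XOR 1011 = 0100
  pos 3: 1000 XOR 1011 = 0011
  pos 5: 1111 XOR 1011 = 0100
  pos 6: 1000 XOR 1011 = 0011
  pos 8: 1101 XOR 1011 = 0110
  pos 9: 1101 XOR 1011 = 0110
  pos 10: 1100 XOR 1011 = 0111
  pos 11: 1110 XOR 1011 = 0101
  pos 12: 1010 XOR 1011 = 0001
Remainder (last 3 bits) = 001. This is the CRC / FCS.

001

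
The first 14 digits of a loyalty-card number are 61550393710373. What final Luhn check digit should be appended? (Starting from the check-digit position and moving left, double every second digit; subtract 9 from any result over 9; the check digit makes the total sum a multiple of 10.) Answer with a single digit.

Partial digits right→left: 3 7 3 0 1 7 3 9 3 0 5 5 1 6
Double every second digit counting from the check-digit position (so the 1st, 3rd, 5th, ... of the partial from the right).
  doubled (with −9 where >9): 6 6 2 6 6 1 2 → sum 29
  kept as-is: 7 0 7 9 0 5 6 → sum 34
Total = 29 + 34 = 63.
Check digit = (10 − (63 mod 10)) mod 10 = 7.

7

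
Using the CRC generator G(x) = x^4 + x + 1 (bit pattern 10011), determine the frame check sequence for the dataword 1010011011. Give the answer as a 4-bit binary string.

Append 4 zeros: 10100110110000. Divide by 10011 (XOR where the leading bit is 1):
  pos 0: 10100 XOR 10011 = 00111
  pos 2: 11111 XOR 10011 = 01100
  pos 3: 11000 XOR 10011 = 01011
  pos 4: 10111 XOR 10011 = 00100
  pos 6: 10010 XOR 10011 = 00001
Remainder (last 4 bits) = 1000. This is the CRC / FCS.

1000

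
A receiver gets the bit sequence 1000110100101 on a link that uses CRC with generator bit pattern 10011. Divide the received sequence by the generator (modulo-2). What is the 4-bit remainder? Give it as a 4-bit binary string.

0010

Modulo-2 division of 1000110100101 by 10011:
  pos 0: 10001 XOR 10011 = 00010
  pos 3: 10101 XOR 10011 = 00110
  pos 5: 11000 XOR 10011 = 01011
  pos 6: 10111 XOR 10011 = 00100
  pos 8: 10001 XOR 10011 = 00010
Remainder = 0010 (nonzero — an error is detected).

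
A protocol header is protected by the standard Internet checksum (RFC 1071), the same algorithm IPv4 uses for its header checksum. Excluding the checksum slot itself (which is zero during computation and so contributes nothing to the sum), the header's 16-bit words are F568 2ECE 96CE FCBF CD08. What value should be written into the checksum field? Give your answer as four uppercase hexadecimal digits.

One's-complement addition (fold any carry out of bit 15 back into bit 0):
  0xF568 + 0x2ECE = 0x12436 → wrap carry → 0x2437
  0x2437 + 0x96CE = 0x0BB05
  0xBB05 + 0xFCBF = 0x1B7C4 → wrap carry → 0xB7C5
  0xB7C5 + 0xCD08 = 0x184CD → wrap carry → 0x84CE
One's-complement sum = 0x84CE.
Checksum = ~0x84CE & 0xFFFF = 0x7B31.

7B31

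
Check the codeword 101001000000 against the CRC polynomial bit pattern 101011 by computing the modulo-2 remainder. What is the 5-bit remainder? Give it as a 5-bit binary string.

Modulo-2 division of 101001000000 by 101011:
  pos 0: 101001 XOR 101011 = 000010
  pos 4: 100000 XOR 101011 = 001011
  pos 6: 101100 XOR 101011 = 000111
Remainder = 00111 (nonzero — an error is detected).

00111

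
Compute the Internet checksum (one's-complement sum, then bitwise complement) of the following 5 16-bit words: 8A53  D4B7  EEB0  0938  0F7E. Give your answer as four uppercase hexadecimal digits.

998D

One's-complement addition (fold any carry out of bit 15 back into bit 0):
  0x8A53 + 0xD4B7 = 0x15F0A → wrap carry → 0x5F0B
  0x5F0B + 0xEEB0 = 0x14DBB → wrap carry → 0x4DBC
  0x4DBC + 0x0938 = 0x056F4
  0x56F4 + 0x0F7E = 0x06672
One's-complement sum = 0x6672.
Checksum = ~0x6672 & 0xFFFF = 0x998D.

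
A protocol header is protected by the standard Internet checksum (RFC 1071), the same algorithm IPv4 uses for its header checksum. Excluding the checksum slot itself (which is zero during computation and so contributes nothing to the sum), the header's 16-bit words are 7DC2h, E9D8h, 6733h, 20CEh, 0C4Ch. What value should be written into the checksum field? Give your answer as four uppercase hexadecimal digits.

One's-complement addition (fold any carry out of bit 15 back into bit 0):
  0x7DC2 + 0xE9D8 = 0x1679A → wrap carry → 0x679B
  0x679B + 0x6733 = 0x0CECE
  0xCECE + 0x20CE = 0x0EF9C
  0xEF9C + 0x0C4C = 0x0FBE8
One's-complement sum = 0xFBE8.
Checksum = ~0xFBE8 & 0xFFFF = 0x0417.

0417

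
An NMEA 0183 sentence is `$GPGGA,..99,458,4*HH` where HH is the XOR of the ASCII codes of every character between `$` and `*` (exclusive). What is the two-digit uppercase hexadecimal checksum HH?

XOR the ASCII codes of the payload characters:
  'G' = 0x47 → acc = 0x47
  'P' = 0x50 → acc = 0x17
  'G' = 0x47 → acc = 0x50
  'G' = 0x47 → acc = 0x17
  'A' = 0x41 → acc = 0x56
  ',' = 0x2C → acc = 0x7A
  '.' = 0x2E → acc = 0x54
  '.' = 0x2E → acc = 0x7A
  '9' = 0x39 → acc = 0x43
  '9' = 0x39 → acc = 0x7A
  ',' = 0x2C → acc = 0x56
  '4' = 0x34 → acc = 0x62
  '5' = 0x35 → acc = 0x57
  '8' = 0x38 → acc = 0x6F
  ',' = 0x2C → acc = 0x43
  '4' = 0x34 → acc = 0x77
Checksum = 0x77.

77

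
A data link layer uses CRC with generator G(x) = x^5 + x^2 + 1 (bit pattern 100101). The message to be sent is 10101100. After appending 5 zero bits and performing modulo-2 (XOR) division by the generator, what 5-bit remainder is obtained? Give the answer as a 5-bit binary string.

00110

Append 5 zeros: 1010110000000. Divide by 100101 (XOR where the leading bit is 1):
  pos 0: 101011 XOR 100101 = 001110
  pos 2: 111000 XOR 100101 = 011101
  pos 3: 111010 XOR 100101 = 011111
  pos 4: 111110 XOR 100101 = 011011
  pos 5: 110110 XOR 100101 = 010011
  pos 6: 100110 XOR 100101 = 000011
Remainder (last 5 bits) = 00110. This is the CRC / FCS.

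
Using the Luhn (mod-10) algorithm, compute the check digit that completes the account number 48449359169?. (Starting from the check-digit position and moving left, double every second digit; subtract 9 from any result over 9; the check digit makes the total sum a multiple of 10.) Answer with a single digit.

3

Partial digits right→left: 9 6 1 9 5 3 9 4 4 8 4
Double every second digit counting from the check-digit position (so the 1st, 3rd, 5th, ... of the partial from the right).
  doubled (with −9 where >9): 9 2 1 9 8 8 → sum 37
  kept as-is: 6 9 3 4 8 → sum 30
Total = 37 + 30 = 67.
Check digit = (10 − (67 mod 10)) mod 10 = 3.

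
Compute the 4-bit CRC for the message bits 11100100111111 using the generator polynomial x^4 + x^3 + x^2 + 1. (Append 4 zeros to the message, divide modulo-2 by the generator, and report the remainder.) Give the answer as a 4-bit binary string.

Append 4 zeros: 111001001111110000. Divide by 11101 (XOR where the leading bit is 1):
  pos 0: 11100 XOR 11101 = 00001
  pos 4: 11001 XOR 11101 = 00100
  pos 6: 10011 XOR 11101 = 01110
  pos 7: 11101 XOR 11101 = 00000
  pos 12: 11000 XOR 11101 = 00101
Remainder (last 4 bits) = 1010. This is the CRC / FCS.

1010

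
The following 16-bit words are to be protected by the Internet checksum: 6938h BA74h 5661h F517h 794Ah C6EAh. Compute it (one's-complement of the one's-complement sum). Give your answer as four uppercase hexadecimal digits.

One's-complement addition (fold any carry out of bit 15 back into bit 0):
  0x6938 + 0xBA74 = 0x123AC → wrap carry → 0x23AD
  0x23AD + 0x5661 = 0x07A0E
  0x7A0E + 0xF517 = 0x16F25 → wrap carry → 0x6F26
  0x6F26 + 0x794A = 0x0E870
  0xE870 + 0xC6EA = 0x1AF5A → wrap carry → 0xAF5B
One's-complement sum = 0xAF5B.
Checksum = ~0xAF5B & 0xFFFF = 0x50A4.

50A4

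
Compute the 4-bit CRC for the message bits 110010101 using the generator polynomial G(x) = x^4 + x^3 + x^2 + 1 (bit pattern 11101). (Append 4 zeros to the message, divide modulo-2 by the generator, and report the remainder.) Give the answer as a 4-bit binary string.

1011

Append 4 zeros: 1100101010000. Divide by 11101 (XOR where the leading bit is 1):
  pos 0: 11001 XOR 11101 = 00100
  pos 2: 10001 XOR 11101 = 01100
  pos 3: 11000 XOR 11101 = 00101
  pos 5: 10110 XOR 11101 = 01011
  pos 6: 10110 XOR 11101 = 01011
  pos 7: 10110 XOR 11101 = 01011
  pos 8: 10110 XOR 11101 = 01011
Remainder (last 4 bits) = 1011. This is the CRC / FCS.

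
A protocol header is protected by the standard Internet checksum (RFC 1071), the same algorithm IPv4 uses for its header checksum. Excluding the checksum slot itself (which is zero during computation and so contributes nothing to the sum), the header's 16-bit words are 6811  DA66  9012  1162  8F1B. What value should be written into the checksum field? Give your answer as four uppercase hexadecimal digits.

One's-complement addition (fold any carry out of bit 15 back into bit 0):
  0x6811 + 0xDA66 = 0x14277 → wrap carry → 0x4278
  0x4278 + 0x9012 = 0x0D28A
  0xD28A + 0x1162 = 0x0E3EC
  0xE3EC + 0x8F1B = 0x17307 → wrap carry → 0x7308
One's-complement sum = 0x7308.
Checksum = ~0x7308 & 0xFFFF = 0x8CF7.

8CF7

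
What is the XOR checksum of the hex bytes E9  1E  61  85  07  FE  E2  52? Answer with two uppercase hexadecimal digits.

XOR the bytes together:
  start with 0xE9
  0xE9 ⊕ 0x1E = 0xF7
  0xF7 ⊕ 0x61 = 0x96
  0x96 ⊕ 0x85 = 0x13
  0x13 ⊕ 0x07 = 0x14
  0x14 ⊕ 0xFE = 0xEA
  0xEA ⊕ 0xE2 = 0x08
  0x08 ⊕ 0x52 = 0x5A

5A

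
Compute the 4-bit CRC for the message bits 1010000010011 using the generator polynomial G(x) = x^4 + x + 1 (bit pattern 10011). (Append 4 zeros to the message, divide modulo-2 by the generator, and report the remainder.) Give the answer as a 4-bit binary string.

1011

Append 4 zeros: 10100000100110000. Divide by 10011 (XOR where the leading bit is 1):
  pos 0: 10100 XOR 10011 = 00111
  pos 2: 11100 XOR 10011 = 01111
  pos 3: 11110 XOR 10011 = 01101
  pos 4: 11011 XOR 10011 = 01000
  pos 5: 10000 XOR 10011 = 00011
  pos 8: 11011 XOR 10011 = 01000
  pos 9: 10000 XOR 10011 = 00011
  pos 12: 11000 XOR 10011 = 01011
Remainder (last 4 bits) = 1011. This is the CRC / FCS.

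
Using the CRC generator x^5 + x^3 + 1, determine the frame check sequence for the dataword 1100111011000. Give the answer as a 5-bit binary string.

Append 5 zeros: 110011101100000000. Divide by 101001 (XOR where the leading bit is 1):
  pos 0: 110011 XOR 101001 = 011010
  pos 1: 110101 XOR 101001 = 011100
  pos 2: 111000 XOR 101001 = 010001
  pos 3: 100011 XOR 101001 = 001010
  pos 5: 101010 XOR 101001 = 000011
  pos 9: 110000 XOR 101001 = 011001
  pos 10: 110010 XOR 101001 = 011011
  pos 11: 110110 XOR 101001 = 011111
  pos 12: 111110 XOR 101001 = 010111
Remainder (last 5 bits) = 10111. This is the CRC / FCS.

10111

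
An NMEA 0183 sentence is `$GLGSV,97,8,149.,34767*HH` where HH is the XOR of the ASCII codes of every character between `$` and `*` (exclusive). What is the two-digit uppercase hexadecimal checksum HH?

XOR the ASCII codes of the payload characters:
  'G' = 0x47 → acc = 0x47
  'L' = 0x4C → acc = 0x0B
  'G' = 0x47 → acc = 0x4C
  'S' = 0x53 → acc = 0x1F
  'V' = 0x56 → acc = 0x49
  ',' = 0x2C → acc = 0x65
  '9' = 0x39 → acc = 0x5C
  '7' = 0x37 → acc = 0x6B
  ',' = 0x2C → acc = 0x47
  '8' = 0x38 → acc = 0x7F
  ',' = 0x2C → acc = 0x53
  '1' = 0x31 → acc = 0x62
  '4' = 0x34 → acc = 0x56
  '9' = 0x39 → acc = 0x6F
  '.' = 0x2E → acc = 0x41
  ',' = 0x2C → acc = 0x6D
  '3' = 0x33 → acc = 0x5E
  '4' = 0x34 → acc = 0x6A
  '7' = 0x37 → acc = 0x5D
  '6' = 0x36 → acc = 0x6B
  '7' = 0x37 → acc = 0x5C
Checksum = 0x5C.

5C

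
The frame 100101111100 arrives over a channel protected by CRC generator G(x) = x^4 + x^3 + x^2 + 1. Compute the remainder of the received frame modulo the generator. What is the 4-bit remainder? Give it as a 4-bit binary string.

0111

Modulo-2 division of 100101111100 by 11101:
  pos 0: 10010 XOR 11101 = 01111
  pos 1: 11111 XOR 11101 = 00010
  pos 4: 10111 XOR 11101 = 01010
  pos 5: 10101 XOR 11101 = 01000
  pos 6: 10000 XOR 11101 = 01101
  pos 7: 11010 XOR 11101 = 00111
Remainder = 0111 (nonzero — an error is detected).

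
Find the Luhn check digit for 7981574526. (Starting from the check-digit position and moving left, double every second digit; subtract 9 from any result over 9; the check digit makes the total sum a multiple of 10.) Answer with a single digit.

4

Partial digits right→left: 6 2 5 4 7 5 1 8 9 7
Double every second digit counting from the check-digit position (so the 1st, 3rd, 5th, ... of the partial from the right).
  doubled (with −9 where >9): 3 1 5 2 9 → sum 20
  kept as-is: 2 4 5 8 7 → sum 26
Total = 20 + 26 = 46.
Check digit = (10 − (46 mod 10)) mod 10 = 4.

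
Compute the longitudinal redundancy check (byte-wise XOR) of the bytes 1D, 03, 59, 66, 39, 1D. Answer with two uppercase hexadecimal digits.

05

XOR the bytes together:
  start with 0x1D
  0x1D ⊕ 0x03 = 0x1E
  0x1E ⊕ 0x59 = 0x47
  0x47 ⊕ 0x66 = 0x21
  0x21 ⊕ 0x39 = 0x18
  0x18 ⊕ 0x1D = 0x05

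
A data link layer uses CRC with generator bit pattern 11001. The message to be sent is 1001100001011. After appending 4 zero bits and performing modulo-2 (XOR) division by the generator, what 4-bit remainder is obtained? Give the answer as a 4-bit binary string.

0010

Append 4 zeros: 10011000010110000. Divide by 11001 (XOR where the leading bit is 1):
  pos 0: 10011 XOR 11001 = 01010
  pos 1: 10100 XOR 11001 = 01101
  pos 2: 11010 XOR 11001 = 00011
  pos 5: 11001 XOR 11001 = 00000
  pos 11: 11000 XOR 11001 = 00001
Remainder (last 4 bits) = 0010. This is the CRC / FCS.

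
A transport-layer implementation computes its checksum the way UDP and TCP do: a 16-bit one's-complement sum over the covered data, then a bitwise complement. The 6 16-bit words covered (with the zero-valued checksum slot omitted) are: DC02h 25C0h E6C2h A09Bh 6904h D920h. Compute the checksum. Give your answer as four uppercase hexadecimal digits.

One's-complement addition (fold any carry out of bit 15 back into bit 0):
  0xDC02 + 0x25C0 = 0x101C2 → wrap carry → 0x01C3
  0x01C3 + 0xE6C2 = 0x0E885
  0xE885 + 0xA09B = 0x18920 → wrap carry → 0x8921
  0x8921 + 0x6904 = 0x0F225
  0xF225 + 0xD920 = 0x1CB45 → wrap carry → 0xCB46
One's-complement sum = 0xCB46.
Checksum = ~0xCB46 & 0xFFFF = 0x34B9.

34B9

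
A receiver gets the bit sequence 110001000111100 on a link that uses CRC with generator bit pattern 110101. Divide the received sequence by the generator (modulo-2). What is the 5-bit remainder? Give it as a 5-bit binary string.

00111

Modulo-2 division of 110001000111100 by 110101:
  pos 0: 110001 XOR 110101 = 000100
  pos 3: 100000 XOR 110101 = 010101
  pos 4: 101011 XOR 110101 = 011110
  pos 5: 111101 XOR 110101 = 001000
  pos 7: 100011 XOR 110101 = 010110
  pos 8: 101100 XOR 110101 = 011001
  pos 9: 110010 XOR 110101 = 000111
Remainder = 00111 (nonzero — an error is detected).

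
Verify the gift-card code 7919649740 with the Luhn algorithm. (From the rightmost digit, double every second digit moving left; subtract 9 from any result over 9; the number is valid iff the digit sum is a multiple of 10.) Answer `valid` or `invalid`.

invalid

From the right, keep odd positions and double even positions (subtract 9 from any doubled value over 9):
  doubled (positions 2,4,...): 8 9 3 2 5 → sum 27
  kept (positions 1,3,...): 0 7 4 9 9 → sum 29
Total = 56.
56 mod 10 = 6, so the number is invalid.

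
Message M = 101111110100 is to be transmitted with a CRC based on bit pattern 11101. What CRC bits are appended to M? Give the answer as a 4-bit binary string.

0110

Append 4 zeros: 1011111101000000. Divide by 11101 (XOR where the leading bit is 1):
  pos 0: 10111 XOR 11101 = 01010
  pos 1: 10101 XOR 11101 = 01000
  pos 2: 10001 XOR 11101 = 01100
  pos 3: 11001 XOR 11101 = 00100
  pos 5: 10001 XOR 11101 = 01100
  pos 6: 11000 XOR 11101 = 00101
  pos 8: 10100 XOR 11101 = 01001
  pos 9: 10010 XOR 11101 = 01111
  pos 10: 11110 XOR 11101 = 00011
Remainder (last 4 bits) = 0110. This is the CRC / FCS.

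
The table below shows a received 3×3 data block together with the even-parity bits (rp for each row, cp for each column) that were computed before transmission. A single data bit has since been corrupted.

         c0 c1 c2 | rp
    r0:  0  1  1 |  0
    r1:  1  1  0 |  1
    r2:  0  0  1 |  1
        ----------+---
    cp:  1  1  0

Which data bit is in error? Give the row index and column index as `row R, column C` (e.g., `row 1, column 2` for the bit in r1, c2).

row 1, column 1

Recompute each row's even parity and compare to rp:
  r0: data parity 0, sent rp 0 → ok
  r1: data parity 0, sent rp 1 → mismatch
  r2: data parity 1, sent rp 1 → ok
Recompute each column's even parity and compare to cp:
  c0: data parity 1, sent cp 1 → ok
  c1: data parity 0, sent cp 1 → mismatch
  c2: data parity 0, sent cp 0 → ok
Exactly one row (r1) and one column (c1) fail → the flipped bit is at their intersection.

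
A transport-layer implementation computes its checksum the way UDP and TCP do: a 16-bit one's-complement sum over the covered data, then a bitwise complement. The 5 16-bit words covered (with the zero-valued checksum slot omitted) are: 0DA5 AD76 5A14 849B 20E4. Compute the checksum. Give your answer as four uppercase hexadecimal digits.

4550

One's-complement addition (fold any carry out of bit 15 back into bit 0):
  0x0DA5 + 0xAD76 = 0x0BB1B
  0xBB1B + 0x5A14 = 0x1152F → wrap carry → 0x1530
  0x1530 + 0x849B = 0x099CB
  0x99CB + 0x20E4 = 0x0BAAF
One's-complement sum = 0xBAAF.
Checksum = ~0xBAAF & 0xFFFF = 0x4550.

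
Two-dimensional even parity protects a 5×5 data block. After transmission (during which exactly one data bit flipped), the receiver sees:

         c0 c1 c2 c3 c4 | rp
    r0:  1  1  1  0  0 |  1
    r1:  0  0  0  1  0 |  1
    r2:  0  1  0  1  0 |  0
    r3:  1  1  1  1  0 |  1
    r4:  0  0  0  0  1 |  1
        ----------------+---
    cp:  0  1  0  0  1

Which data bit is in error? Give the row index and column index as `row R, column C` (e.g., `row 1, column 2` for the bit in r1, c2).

Recompute each row's even parity and compare to rp:
  r0: data parity 1, sent rp 1 → ok
  r1: data parity 1, sent rp 1 → ok
  r2: data parity 0, sent rp 0 → ok
  r3: data parity 0, sent rp 1 → mismatch
  r4: data parity 1, sent rp 1 → ok
Recompute each column's even parity and compare to cp:
  c0: data parity 0, sent cp 0 → ok
  c1: data parity 1, sent cp 1 → ok
  c2: data parity 0, sent cp 0 → ok
  c3: data parity 1, sent cp 0 → mismatch
  c4: data parity 1, sent cp 1 → ok
Exactly one row (r3) and one column (c3) fail → the flipped bit is at their intersection.

row 3, column 3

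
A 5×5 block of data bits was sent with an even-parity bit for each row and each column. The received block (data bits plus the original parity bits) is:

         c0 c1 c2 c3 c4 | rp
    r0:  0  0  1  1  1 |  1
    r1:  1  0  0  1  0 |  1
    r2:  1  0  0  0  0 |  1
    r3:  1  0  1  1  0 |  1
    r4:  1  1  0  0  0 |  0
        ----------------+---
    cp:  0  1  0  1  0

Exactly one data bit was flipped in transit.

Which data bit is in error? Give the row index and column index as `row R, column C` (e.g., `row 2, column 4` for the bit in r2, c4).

Recompute each row's even parity and compare to rp:
  r0: data parity 1, sent rp 1 → ok
  r1: data parity 0, sent rp 1 → mismatch
  r2: data parity 1, sent rp 1 → ok
  r3: data parity 1, sent rp 1 → ok
  r4: data parity 0, sent rp 0 → ok
Recompute each column's even parity and compare to cp:
  c0: data parity 0, sent cp 0 → ok
  c1: data parity 1, sent cp 1 → ok
  c2: data parity 0, sent cp 0 → ok
  c3: data parity 1, sent cp 1 → ok
  c4: data parity 1, sent cp 0 → mismatch
Exactly one row (r1) and one column (c4) fail → the flipped bit is at their intersection.

row 1, column 4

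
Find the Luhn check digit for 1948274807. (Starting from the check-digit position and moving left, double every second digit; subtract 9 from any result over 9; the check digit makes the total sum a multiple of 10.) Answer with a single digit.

Partial digits right→left: 7 0 8 4 7 2 8 4 9 1
Double every second digit counting from the check-digit position (so the 1st, 3rd, 5th, ... of the partial from the right).
  doubled (with −9 where >9): 5 7 5 7 9 → sum 33
  kept as-is: 0 4 2 4 1 → sum 11
Total = 33 + 11 = 44.
Check digit = (10 − (44 mod 10)) mod 10 = 6.

6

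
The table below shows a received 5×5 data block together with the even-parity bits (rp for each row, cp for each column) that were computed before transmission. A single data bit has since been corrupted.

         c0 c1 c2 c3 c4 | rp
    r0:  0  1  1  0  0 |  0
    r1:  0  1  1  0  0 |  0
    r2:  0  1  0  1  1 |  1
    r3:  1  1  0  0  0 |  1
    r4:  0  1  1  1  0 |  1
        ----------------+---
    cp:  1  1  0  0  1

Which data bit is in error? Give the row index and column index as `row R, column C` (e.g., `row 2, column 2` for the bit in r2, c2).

Recompute each row's even parity and compare to rp:
  r0: data parity 0, sent rp 0 → ok
  r1: data parity 0, sent rp 0 → ok
  r2: data parity 1, sent rp 1 → ok
  r3: data parity 0, sent rp 1 → mismatch
  r4: data parity 1, sent rp 1 → ok
Recompute each column's even parity and compare to cp:
  c0: data parity 1, sent cp 1 → ok
  c1: data parity 1, sent cp 1 → ok
  c2: data parity 1, sent cp 0 → mismatch
  c3: data parity 0, sent cp 0 → ok
  c4: data parity 1, sent cp 1 → ok
Exactly one row (r3) and one column (c2) fail → the flipped bit is at their intersection.

row 3, column 2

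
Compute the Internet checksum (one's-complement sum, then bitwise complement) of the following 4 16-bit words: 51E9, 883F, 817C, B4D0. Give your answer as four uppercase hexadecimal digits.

One's-complement addition (fold any carry out of bit 15 back into bit 0):
  0x51E9 + 0x883F = 0x0DA28
  0xDA28 + 0x817C = 0x15BA4 → wrap carry → 0x5BA5
  0x5BA5 + 0xB4D0 = 0x11075 → wrap carry → 0x1076
One's-complement sum = 0x1076.
Checksum = ~0x1076 & 0xFFFF = 0xEF89.

EF89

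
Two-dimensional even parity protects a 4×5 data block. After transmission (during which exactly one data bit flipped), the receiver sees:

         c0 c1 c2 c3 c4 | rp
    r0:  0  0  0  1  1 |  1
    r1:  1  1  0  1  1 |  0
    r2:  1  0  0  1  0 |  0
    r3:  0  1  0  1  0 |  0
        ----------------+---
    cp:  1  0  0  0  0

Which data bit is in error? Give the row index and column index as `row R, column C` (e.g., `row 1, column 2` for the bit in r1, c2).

row 0, column 0

Recompute each row's even parity and compare to rp:
  r0: data parity 0, sent rp 1 → mismatch
  r1: data parity 0, sent rp 0 → ok
  r2: data parity 0, sent rp 0 → ok
  r3: data parity 0, sent rp 0 → ok
Recompute each column's even parity and compare to cp:
  c0: data parity 0, sent cp 1 → mismatch
  c1: data parity 0, sent cp 0 → ok
  c2: data parity 0, sent cp 0 → ok
  c3: data parity 0, sent cp 0 → ok
  c4: data parity 0, sent cp 0 → ok
Exactly one row (r0) and one column (c0) fail → the flipped bit is at their intersection.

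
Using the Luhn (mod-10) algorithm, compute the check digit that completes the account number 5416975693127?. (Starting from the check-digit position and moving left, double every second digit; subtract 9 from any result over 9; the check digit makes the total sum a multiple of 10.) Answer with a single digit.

Partial digits right→left: 7 2 1 3 9 6 5 7 9 6 1 4 5
Double every second digit counting from the check-digit position (so the 1st, 3rd, 5th, ... of the partial from the right).
  doubled (with −9 where >9): 5 2 9 1 9 2 1 → sum 29
  kept as-is: 2 3 6 7 6 4 → sum 28
Total = 29 + 28 = 57.
Check digit = (10 − (57 mod 10)) mod 10 = 3.

3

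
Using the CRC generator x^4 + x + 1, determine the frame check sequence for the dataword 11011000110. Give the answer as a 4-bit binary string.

Append 4 zeros: 110110001100000. Divide by 10011 (XOR where the leading bit is 1):
  pos 0: 11011 XOR 10011 = 01000
  pos 1: 10000 XOR 10011 = 00011
  pos 4: 11001 XOR 10011 = 01010
  pos 5: 10101 XOR 10011 = 00110
  pos 7: 11000 XOR 10011 = 01011
  pos 8: 10110 XOR 10011 = 00101
  pos 10: 10100 XOR 10011 = 00111
Remainder (last 4 bits) = 0111. This is the CRC / FCS.

0111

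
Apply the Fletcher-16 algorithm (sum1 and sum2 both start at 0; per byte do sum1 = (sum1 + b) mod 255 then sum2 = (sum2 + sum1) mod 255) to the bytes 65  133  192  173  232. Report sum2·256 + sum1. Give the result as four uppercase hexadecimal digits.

Running sums (mod 255):
  after byte 0 (65): sum1=65, sum2=65
  after byte 1 (133): sum1=198, sum2=8
  after byte 2 (192): sum1=135, sum2=143
  after byte 3 (173): sum1=53, sum2=196
  after byte 4 (232): sum1=30, sum2=226
Checksum = sum2·256 + sum1 = 226·256 + 30 = 57886 = 0xE21E.

E21E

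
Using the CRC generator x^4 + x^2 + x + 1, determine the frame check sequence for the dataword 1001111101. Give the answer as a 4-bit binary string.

1000

Append 4 zeros: 10011111010000. Divide by 10111 (XOR where the leading bit is 1):
  pos 0: 10011 XOR 10111 = 00100
  pos 2: 10011 XOR 10111 = 00100
  pos 4: 10010 XOR 10111 = 00101
  pos 6: 10110 XOR 10111 = 00001
Remainder (last 4 bits) = 1000. This is the CRC / FCS.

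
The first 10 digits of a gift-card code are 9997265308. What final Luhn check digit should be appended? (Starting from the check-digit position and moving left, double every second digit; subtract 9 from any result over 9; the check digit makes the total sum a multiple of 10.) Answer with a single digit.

Partial digits right→left: 8 0 3 5 6 2 7 9 9 9
Double every second digit counting from the check-digit position (so the 1st, 3rd, 5th, ... of the partial from the right).
  doubled (with −9 where >9): 7 6 3 5 9 → sum 30
  kept as-is: 0 5 2 9 9 → sum 25
Total = 30 + 25 = 55.
Check digit = (10 − (55 mod 10)) mod 10 = 5.

5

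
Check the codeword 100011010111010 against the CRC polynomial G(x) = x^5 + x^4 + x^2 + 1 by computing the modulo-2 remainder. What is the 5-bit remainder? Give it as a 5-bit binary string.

00000

Modulo-2 division of 100011010111010 by 110101:
  pos 0: 100011 XOR 110101 = 010110
  pos 1: 101100 XOR 110101 = 011001
  pos 2: 110011 XOR 110101 = 000110
  pos 5: 110011 XOR 110101 = 000110
  pos 8: 110101 XOR 110101 = 000000
Remainder = 00000 (zero — the frame passes the CRC check).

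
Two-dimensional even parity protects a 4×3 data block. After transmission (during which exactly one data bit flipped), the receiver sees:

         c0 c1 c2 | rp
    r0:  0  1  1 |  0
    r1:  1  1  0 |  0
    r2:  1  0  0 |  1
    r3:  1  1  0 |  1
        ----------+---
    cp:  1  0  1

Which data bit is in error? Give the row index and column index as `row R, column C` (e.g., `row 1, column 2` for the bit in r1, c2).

Recompute each row's even parity and compare to rp:
  r0: data parity 0, sent rp 0 → ok
  r1: data parity 0, sent rp 0 → ok
  r2: data parity 1, sent rp 1 → ok
  r3: data parity 0, sent rp 1 → mismatch
Recompute each column's even parity and compare to cp:
  c0: data parity 1, sent cp 1 → ok
  c1: data parity 1, sent cp 0 → mismatch
  c2: data parity 1, sent cp 1 → ok
Exactly one row (r3) and one column (c1) fail → the flipped bit is at their intersection.

row 3, column 1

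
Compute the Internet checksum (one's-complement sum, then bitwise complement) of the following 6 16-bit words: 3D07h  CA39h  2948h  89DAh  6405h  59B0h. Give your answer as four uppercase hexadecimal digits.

One's-complement addition (fold any carry out of bit 15 back into bit 0):
  0x3D07 + 0xCA39 = 0x10740 → wrap carry → 0x0741
  0x0741 + 0x2948 = 0x03089
  0x3089 + 0x89DA = 0x0BA63
  0xBA63 + 0x6405 = 0x11E68 → wrap carry → 0x1E69
  0x1E69 + 0x59B0 = 0x07819
One's-complement sum = 0x7819.
Checksum = ~0x7819 & 0xFFFF = 0x87E6.

87E6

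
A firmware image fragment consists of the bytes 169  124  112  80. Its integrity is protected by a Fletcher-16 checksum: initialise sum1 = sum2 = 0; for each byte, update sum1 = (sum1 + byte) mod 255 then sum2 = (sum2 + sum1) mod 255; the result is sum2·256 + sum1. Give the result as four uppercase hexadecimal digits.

Running sums (mod 255):
  after byte 0 (169): sum1=169, sum2=169
  after byte 1 (124): sum1=38, sum2=207
  after byte 2 (112): sum1=150, sum2=102
  after byte 3 (80): sum1=230, sum2=77
Checksum = sum2·256 + sum1 = 77·256 + 230 = 19942 = 0x4DE6.

4DE6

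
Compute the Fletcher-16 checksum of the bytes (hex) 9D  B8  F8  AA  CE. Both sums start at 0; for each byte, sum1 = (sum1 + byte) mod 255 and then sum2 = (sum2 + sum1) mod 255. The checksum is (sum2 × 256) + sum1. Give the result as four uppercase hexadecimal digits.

Running sums (mod 255):
  after byte 0 (9D): sum1=157, sum2=157
  after byte 1 (B8): sum1=86, sum2=243
  after byte 2 (F8): sum1=79, sum2=67
  after byte 3 (AA): sum1=249, sum2=61
  after byte 4 (CE): sum1=200, sum2=6
Checksum = sum2·256 + sum1 = 6·256 + 200 = 1736 = 0x06C8.

06C8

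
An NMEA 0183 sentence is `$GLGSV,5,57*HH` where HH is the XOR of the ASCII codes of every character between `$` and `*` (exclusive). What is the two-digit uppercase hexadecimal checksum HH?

XOR the ASCII codes of the payload characters:
  'G' = 0x47 → acc = 0x47
  'L' = 0x4C → acc = 0x0B
  'G' = 0x47 → acc = 0x4C
  'S' = 0x53 → acc = 0x1F
  'V' = 0x56 → acc = 0x49
  ',' = 0x2C → acc = 0x65
  '5' = 0x35 → acc = 0x50
  ',' = 0x2C → acc = 0x7C
  '5' = 0x35 → acc = 0x49
  '7' = 0x37 → acc = 0x7E
Checksum = 0x7E.

7E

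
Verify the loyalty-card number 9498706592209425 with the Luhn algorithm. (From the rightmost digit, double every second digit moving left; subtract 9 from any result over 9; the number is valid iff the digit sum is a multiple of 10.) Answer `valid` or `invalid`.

valid

From the right, keep odd positions and double even positions (subtract 9 from any doubled value over 9):
  doubled (positions 2,4,...): 4 9 4 9 3 5 9 9 → sum 52
  kept (positions 1,3,...): 5 4 0 2 5 0 8 4 → sum 28
Total = 80.
80 mod 10 = 0, so the number is valid.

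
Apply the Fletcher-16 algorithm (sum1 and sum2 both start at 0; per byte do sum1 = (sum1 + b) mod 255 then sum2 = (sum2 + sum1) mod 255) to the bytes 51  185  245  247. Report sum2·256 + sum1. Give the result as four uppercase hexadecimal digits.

DDDA

Running sums (mod 255):
  after byte 0 (51): sum1=51, sum2=51
  after byte 1 (185): sum1=236, sum2=32
  after byte 2 (245): sum1=226, sum2=3
  after byte 3 (247): sum1=218, sum2=221
Checksum = sum2·256 + sum1 = 221·256 + 218 = 56794 = 0xDDDA.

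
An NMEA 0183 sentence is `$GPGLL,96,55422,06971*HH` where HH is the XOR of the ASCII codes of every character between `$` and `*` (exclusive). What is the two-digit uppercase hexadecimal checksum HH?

7E

XOR the ASCII codes of the payload characters:
  'G' = 0x47 → acc = 0x47
  'P' = 0x50 → acc = 0x17
  'G' = 0x47 → acc = 0x50
  'L' = 0x4C → acc = 0x1C
  'L' = 0x4C → acc = 0x50
  ',' = 0x2C → acc = 0x7C
  '9' = 0x39 → acc = 0x45
  '6' = 0x36 → acc = 0x73
  ',' = 0x2C → acc = 0x5F
  '5' = 0x35 → acc = 0x6A
  '5' = 0x35 → acc = 0x5F
  '4' = 0x34 → acc = 0x6B
  '2' = 0x32 → acc = 0x59
  '2' = 0x32 → acc = 0x6B
  ',' = 0x2C → acc = 0x47
  '0' = 0x30 → acc = 0x77
  '6' = 0x36 → acc = 0x41
  '9' = 0x39 → acc = 0x78
  '7' = 0x37 → acc = 0x4F
  '1' = 0x31 → acc = 0x7E
Checksum = 0x7E.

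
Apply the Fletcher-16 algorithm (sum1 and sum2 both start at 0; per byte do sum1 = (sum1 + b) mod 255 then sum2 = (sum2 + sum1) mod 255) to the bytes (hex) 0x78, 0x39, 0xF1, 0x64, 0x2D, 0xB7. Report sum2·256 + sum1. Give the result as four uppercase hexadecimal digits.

F7EC

Running sums (mod 255):
  after byte 0 (0x78): sum1=120, sum2=120
  after byte 1 (0x39): sum1=177, sum2=42
  after byte 2 (0xF1): sum1=163, sum2=205
  after byte 3 (0x64): sum1=8, sum2=213
  after byte 4 (0x2D): sum1=53, sum2=11
  after byte 5 (0xB7): sum1=236, sum2=247
Checksum = sum2·256 + sum1 = 247·256 + 236 = 63468 = 0xF7EC.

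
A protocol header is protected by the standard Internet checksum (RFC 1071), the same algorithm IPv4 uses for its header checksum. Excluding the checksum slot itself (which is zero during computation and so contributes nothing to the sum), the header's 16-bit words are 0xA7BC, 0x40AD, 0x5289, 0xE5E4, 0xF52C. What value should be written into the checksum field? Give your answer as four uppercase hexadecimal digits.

One's-complement addition (fold any carry out of bit 15 back into bit 0):
  0xA7BC + 0x40AD = 0x0E869
  0xE869 + 0x5289 = 0x13AF2 → wrap carry → 0x3AF3
  0x3AF3 + 0xE5E4 = 0x120D7 → wrap carry → 0x20D8
  0x20D8 + 0xF52C = 0x11604 → wrap carry → 0x1605
One's-complement sum = 0x1605.
Checksum = ~0x1605 & 0xFFFF = 0xE9FA.

E9FA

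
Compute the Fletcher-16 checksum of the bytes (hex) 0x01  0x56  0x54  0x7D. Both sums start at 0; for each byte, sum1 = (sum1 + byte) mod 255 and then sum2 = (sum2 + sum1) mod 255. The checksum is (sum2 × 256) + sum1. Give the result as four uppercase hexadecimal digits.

2D29

Running sums (mod 255):
  after byte 0 (0x01): sum1=1, sum2=1
  after byte 1 (0x56): sum1=87, sum2=88
  after byte 2 (0x54): sum1=171, sum2=4
  after byte 3 (0x7D): sum1=41, sum2=45
Checksum = sum2·256 + sum1 = 45·256 + 41 = 11561 = 0x2D29.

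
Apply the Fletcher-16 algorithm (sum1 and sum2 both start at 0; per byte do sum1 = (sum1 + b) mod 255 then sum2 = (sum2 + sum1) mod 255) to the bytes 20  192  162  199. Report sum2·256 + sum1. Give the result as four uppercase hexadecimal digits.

Running sums (mod 255):
  after byte 0 (20): sum1=20, sum2=20
  after byte 1 (192): sum1=212, sum2=232
  after byte 2 (162): sum1=119, sum2=96
  after byte 3 (199): sum1=63, sum2=159
Checksum = sum2·256 + sum1 = 159·256 + 63 = 40767 = 0x9F3F.

9F3F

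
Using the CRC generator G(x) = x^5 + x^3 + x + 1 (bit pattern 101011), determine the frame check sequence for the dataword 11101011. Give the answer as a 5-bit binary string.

Append 5 zeros: 1110101100000. Divide by 101011 (XOR where the leading bit is 1):
  pos 0: 111010 XOR 101011 = 010001
  pos 1: 100011 XOR 101011 = 001000
  pos 3: 100010 XOR 101011 = 001001
  pos 5: 100100 XOR 101011 = 001111
  pos 7: 111100 XOR 101011 = 010111
Remainder (last 5 bits) = 10111. This is the CRC / FCS.

10111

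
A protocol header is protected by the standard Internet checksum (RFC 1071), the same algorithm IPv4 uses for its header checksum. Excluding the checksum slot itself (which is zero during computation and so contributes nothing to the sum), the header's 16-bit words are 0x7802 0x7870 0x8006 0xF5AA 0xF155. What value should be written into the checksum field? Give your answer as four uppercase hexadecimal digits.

One's-complement addition (fold any carry out of bit 15 back into bit 0):
  0x7802 + 0x7870 = 0x0F072
  0xF072 + 0x8006 = 0x17078 → wrap carry → 0x7079
  0x7079 + 0xF5AA = 0x16623 → wrap carry → 0x6624
  0x6624 + 0xF155 = 0x15779 → wrap carry → 0x577A
One's-complement sum = 0x577A.
Checksum = ~0x577A & 0xFFFF = 0xA885.

A885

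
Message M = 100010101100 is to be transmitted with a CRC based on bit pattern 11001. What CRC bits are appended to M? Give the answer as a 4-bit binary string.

Append 4 zeros: 1000101011000000. Divide by 11001 (XOR where the leading bit is 1):
  pos 0: 10001 XOR 11001 = 01000
  pos 1: 10000 XOR 11001 = 01001
  pos 2: 10011 XOR 11001 = 01010
  pos 3: 10100 XOR 11001 = 01101
  pos 4: 11011 XOR 11001 = 00010
  pos 7: 10100 XOR 11001 = 01101
  pos 8: 11010 XOR 11001 = 00011
  pos 11: 11000 XOR 11001 = 00001
Remainder (last 4 bits) = 0001. This is the CRC / FCS.

0001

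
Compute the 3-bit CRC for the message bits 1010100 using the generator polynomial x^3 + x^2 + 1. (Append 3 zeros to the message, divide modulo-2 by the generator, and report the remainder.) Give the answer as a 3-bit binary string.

110

Append 3 zeros: 1010100000. Divide by 1101 (XOR where the leading bit is 1):
  pos 0: 1010 XOR 1101 = 0111
  pos 1: 1111 XOR 1101 = 0010
  pos 3: 1000 XOR 1101 = 0101
  pos 4: 1010 XOR 1101 = 0111
  pos 5: 1110 XOR 1101 = 0011
Remainder (last 3 bits) = 110. This is the CRC / FCS.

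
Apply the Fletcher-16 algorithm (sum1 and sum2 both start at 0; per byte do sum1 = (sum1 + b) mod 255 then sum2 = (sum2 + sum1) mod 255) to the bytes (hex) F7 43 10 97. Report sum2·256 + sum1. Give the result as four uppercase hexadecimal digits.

61E2

Running sums (mod 255):
  after byte 0 (F7): sum1=247, sum2=247
  after byte 1 (43): sum1=59, sum2=51
  after byte 2 (10): sum1=75, sum2=126
  after byte 3 (97): sum1=226, sum2=97
Checksum = sum2·256 + sum1 = 97·256 + 226 = 25058 = 0x61E2.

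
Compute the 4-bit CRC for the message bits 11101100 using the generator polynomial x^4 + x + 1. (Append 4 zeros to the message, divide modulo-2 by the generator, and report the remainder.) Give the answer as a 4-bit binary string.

Append 4 zeros: 111011000000. Divide by 10011 (XOR where the leading bit is 1):
  pos 0: 11101 XOR 10011 = 01110
  pos 1: 11101 XOR 10011 = 01110
  pos 2: 11100 XOR 10011 = 01111
  pos 3: 11110 XOR 10011 = 01101
  pos 4: 11010 XOR 10011 = 01001
  pos 5: 10010 XOR 10011 = 00001
Remainder (last 4 bits) = 0100. This is the CRC / FCS.

0100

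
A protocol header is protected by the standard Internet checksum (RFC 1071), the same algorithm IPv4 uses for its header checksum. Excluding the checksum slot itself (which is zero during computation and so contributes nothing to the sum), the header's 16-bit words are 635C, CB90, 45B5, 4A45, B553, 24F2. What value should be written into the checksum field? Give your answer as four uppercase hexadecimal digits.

One's-complement addition (fold any carry out of bit 15 back into bit 0):
  0x635C + 0xCB90 = 0x12EEC → wrap carry → 0x2EED
  0x2EED + 0x45B5 = 0x074A2
  0x74A2 + 0x4A45 = 0x0BEE7
  0xBEE7 + 0xB553 = 0x1743A → wrap carry → 0x743B
  0x743B + 0x24F2 = 0x0992D
One's-complement sum = 0x992D.
Checksum = ~0x992D & 0xFFFF = 0x66D2.

66D2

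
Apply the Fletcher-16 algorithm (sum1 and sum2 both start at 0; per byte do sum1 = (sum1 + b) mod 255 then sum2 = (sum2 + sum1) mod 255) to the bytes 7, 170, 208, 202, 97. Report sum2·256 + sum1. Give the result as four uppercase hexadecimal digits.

37AE

Running sums (mod 255):
  after byte 0 (7): sum1=7, sum2=7
  after byte 1 (170): sum1=177, sum2=184
  after byte 2 (208): sum1=130, sum2=59
  after byte 3 (202): sum1=77, sum2=136
  after byte 4 (97): sum1=174, sum2=55
Checksum = sum2·256 + sum1 = 55·256 + 174 = 14254 = 0x37AE.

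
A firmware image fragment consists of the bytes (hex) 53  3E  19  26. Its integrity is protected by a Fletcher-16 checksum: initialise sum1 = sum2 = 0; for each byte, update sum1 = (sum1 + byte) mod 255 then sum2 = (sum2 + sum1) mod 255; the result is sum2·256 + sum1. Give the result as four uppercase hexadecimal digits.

60D0

Running sums (mod 255):
  after byte 0 (53): sum1=83, sum2=83
  after byte 1 (3E): sum1=145, sum2=228
  after byte 2 (19): sum1=170, sum2=143
  after byte 3 (26): sum1=208, sum2=96
Checksum = sum2·256 + sum1 = 96·256 + 208 = 24784 = 0x60D0.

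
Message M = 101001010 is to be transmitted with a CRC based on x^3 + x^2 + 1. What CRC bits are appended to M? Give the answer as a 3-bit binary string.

Append 3 zeros: 101001010000. Divide by 1101 (XOR where the leading bit is 1):
  pos 0: 1010 XOR 1101 = 0111
  pos 1: 1110 XOR 1101 = 0011
  pos 3: 1110 XOR 1101 = 0011
  pos 5: 1110 XOR 1101 = 0011
  pos 7: 1100 XOR 1101 = 0001
Remainder (last 3 bits) = 010. This is the CRC / FCS.

010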